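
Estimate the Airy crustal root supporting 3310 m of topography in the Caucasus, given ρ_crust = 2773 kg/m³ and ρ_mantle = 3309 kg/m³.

17100 m

In Airy isostatic equilibrium: the weight of the topography is balanced by the buoyancy of the root, ρ_c h = (ρ_m − ρ_c) r.
r = h · ρ_c / (ρ_m − ρ_c) = 3310 m × 2773 / (3309 − 2773) = 17100 m.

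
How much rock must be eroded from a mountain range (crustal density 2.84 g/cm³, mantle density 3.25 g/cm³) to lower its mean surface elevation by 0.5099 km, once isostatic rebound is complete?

4.04 km

Net drop Δ = e − u = e − e ρ_c/ρ_m = e (ρ_m − ρ_c)/ρ_m.
e = Δ ρ_m/(ρ_m − ρ_c) = 0.5099 km × 3.25/0.41 = 4.04 km.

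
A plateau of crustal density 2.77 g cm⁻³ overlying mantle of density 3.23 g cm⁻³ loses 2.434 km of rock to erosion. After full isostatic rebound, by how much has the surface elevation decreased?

0.347 km

Rebound u = e ρ_c/ρ_m = 2.434 km × 2.77/3.23 = 2.087 km.
Net surface drop = e − u = 2.434 km − 2.087 km = e (ρ_m − ρ_c)/ρ_m = 0.347 km.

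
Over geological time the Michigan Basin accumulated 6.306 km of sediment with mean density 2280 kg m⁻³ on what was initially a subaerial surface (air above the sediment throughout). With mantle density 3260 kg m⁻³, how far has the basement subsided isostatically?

Subaerial load: s = t ρ_sed / ρ_m = 6.306 km × 2280/3260 = 4.41 km.

4.41 km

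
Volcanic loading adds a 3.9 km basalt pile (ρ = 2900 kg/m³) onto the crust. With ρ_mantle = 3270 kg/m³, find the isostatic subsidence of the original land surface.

3.46 km

Subaerial loading: s = t ρ_load / ρ_m.
s = 3.9 km × 2900/3270 = 3.46 km.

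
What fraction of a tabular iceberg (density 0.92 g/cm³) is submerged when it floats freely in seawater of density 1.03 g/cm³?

Submerged fraction = ρ_obj/ρ_fluid = 0.92/1.03 = 0.893.

0.893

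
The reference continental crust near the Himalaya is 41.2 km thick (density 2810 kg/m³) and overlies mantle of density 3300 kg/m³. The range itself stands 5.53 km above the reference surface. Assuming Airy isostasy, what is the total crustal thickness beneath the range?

78.4 km

Root depth r = h ρ_c / (ρ_m − ρ_c) = 5.53 km × 2810 / 490 = 31.71 km.
Total thickness = T + h + r = 41.2 km + 5.53 km + 31.71 km = 78.4 km.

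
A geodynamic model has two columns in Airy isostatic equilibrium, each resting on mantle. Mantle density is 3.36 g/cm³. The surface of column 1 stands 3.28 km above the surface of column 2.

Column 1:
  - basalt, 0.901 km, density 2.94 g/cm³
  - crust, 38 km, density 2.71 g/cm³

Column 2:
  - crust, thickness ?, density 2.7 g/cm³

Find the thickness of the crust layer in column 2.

21.3 km

Take the compensation level at the base of the deeper column (depth z_c below the surface of column 1) and equate Σ ρ_i t_i down to z_c; mantle fills any gap and the z_c terms cancel.
Column 1: 0.901×2.94 + 38×2.71 + (z_c − 38.901)×3.36
Column 2: 3.28×0 + x×2.7 + (z_c − 3.28 − 0 − x)×3.36
The z_c×3.36 term appears on both sides and cancels. Collect the known terms of each column as K = Σ(ρt)_known − 3.36 × (depth of known layers): K_1 = 105.62894 − 3.36×38.901 = −25.07842; K_2 = 0 − 3.36×(3.28 + 0) = −11.0208.
Balance: K_1 = K_2 − x×(3.36 − 2.7), so x = (K_2 − K_1)/(3.36 − 2.7) = 14.0576/0.66 = 21.3 km.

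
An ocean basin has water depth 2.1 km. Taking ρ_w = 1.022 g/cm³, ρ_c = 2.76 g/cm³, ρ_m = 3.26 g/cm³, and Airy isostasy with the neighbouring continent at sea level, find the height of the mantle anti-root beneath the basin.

In Airy isostatic equilibrium: replacing crust with seawater at the top is compensated by replacing crust with mantle at the base: d (ρ_c − ρ_w) = a (ρ_m − ρ_c).
a = d (ρ_c − ρ_w)/(ρ_m − ρ_c) = 2.1 km × 1.738/0.5 = 7.3 km.

7.3 km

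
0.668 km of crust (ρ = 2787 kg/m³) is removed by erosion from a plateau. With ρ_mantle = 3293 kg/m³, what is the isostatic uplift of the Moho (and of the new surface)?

0.565 km

Unloading: uplift u = e ρ_c/ρ_m = 0.668 km × 2787/3293 = 0.565 km.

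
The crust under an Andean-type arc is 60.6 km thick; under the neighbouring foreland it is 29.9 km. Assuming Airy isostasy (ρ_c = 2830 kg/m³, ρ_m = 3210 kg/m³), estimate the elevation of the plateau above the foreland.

Excess crust Δ = 60.6 km − 29.9 km = 30.7 km, split between elevation h and root r with h + r = Δ.
Airy balance ρ_c h = (ρ_m − ρ_c) r gives r = h ρ_c/(ρ_m − ρ_c), so h (1 + ρ_c/(ρ_m − ρ_c)) = Δ, i.e. h = Δ (ρ_m − ρ_c)/ρ_m.
h = 30.7 km × 380/3210 = 3.63 km.

3.63 km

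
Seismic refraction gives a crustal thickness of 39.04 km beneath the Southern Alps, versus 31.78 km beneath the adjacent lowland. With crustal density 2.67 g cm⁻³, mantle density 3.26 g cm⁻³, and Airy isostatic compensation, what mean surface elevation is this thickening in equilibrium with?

Excess crust Δ = 39.04 km − 31.78 km = 7.26 km, split between elevation h and root r with h + r = Δ.
Airy balance ρ_c h = (ρ_m − ρ_c) r gives r = h ρ_c/(ρ_m − ρ_c), so h (1 + ρ_c/(ρ_m − ρ_c)) = Δ, i.e. h = Δ (ρ_m − ρ_c)/ρ_m.
h = 7.26 km × 0.59/3.26 = 1.31 km.

1.31 km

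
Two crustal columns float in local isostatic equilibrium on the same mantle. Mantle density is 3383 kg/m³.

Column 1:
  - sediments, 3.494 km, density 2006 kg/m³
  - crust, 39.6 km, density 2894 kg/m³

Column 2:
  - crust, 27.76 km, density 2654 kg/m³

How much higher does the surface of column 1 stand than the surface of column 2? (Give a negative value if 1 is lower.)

1.16 km

For any compensation level in the mantle, the mantle terms cancel and isostasy reduces to e = (Σt_1 − Σt_2) − (Σ(ρt)_1 − Σ(ρt)_2) / ρ_m.
Σt_1 = 43.094 km; Σt_2 = 27.76 km; Σ(ρt)_1 = 121611.364; Σ(ρt)_2 = 73675.04 (in km·kg/m³).
e = (43.094 − 27.76) − (121611.364 − 73675.04) / 3383 = 1.16 km.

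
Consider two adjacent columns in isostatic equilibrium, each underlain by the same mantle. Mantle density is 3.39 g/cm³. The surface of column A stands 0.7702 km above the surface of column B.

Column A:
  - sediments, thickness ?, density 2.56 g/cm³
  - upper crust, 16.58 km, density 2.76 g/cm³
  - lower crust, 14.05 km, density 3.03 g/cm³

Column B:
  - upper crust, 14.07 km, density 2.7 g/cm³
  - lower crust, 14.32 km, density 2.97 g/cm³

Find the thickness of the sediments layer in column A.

3.41 km

Take the compensation level at the base of the deeper column (depth z_c below the surface of column A) and equate Σ ρ_i t_i down to z_c; mantle fills any gap and the z_c terms cancel.
Column A: x×2.56 + 16.58×2.76 + 14.05×3.03 + (z_c − 30.63 − x)×3.39
Column B: 0.7702×0 + 14.07×2.7 + 14.32×2.97 + (z_c − 0.7702 − 28.39)×3.39
The z_c×3.39 term appears on both sides and cancels. Collect the known terms of each column as K = Σ(ρt)_known − 3.39 × (depth of known layers): K_A = 88.3323 − 3.39×30.63 = −15.5034; K_B = 80.5194 − 3.39×(0.7702 + 28.39) = −18.333678.
Balance: K_A − x×(3.39 − 2.56) = K_B, so x = (K_A − K_B)/(3.39 − 2.56) = 2.83028/0.83 = 3.41 km.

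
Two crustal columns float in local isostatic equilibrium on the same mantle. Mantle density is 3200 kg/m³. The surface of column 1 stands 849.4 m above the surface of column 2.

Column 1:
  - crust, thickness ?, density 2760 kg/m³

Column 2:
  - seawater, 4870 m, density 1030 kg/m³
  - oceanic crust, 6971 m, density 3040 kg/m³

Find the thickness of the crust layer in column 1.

Take the compensation level at the base of the deeper column (depth z_c below the surface of column 1) and equate Σ ρ_i t_i down to z_c; mantle fills any gap and the z_c terms cancel.
Column 1: x×2760 + (z_c − 0 − x)×3200
Column 2: 849.4×0 + 4870×1030 + 6971×3040 + (z_c − 849.4 − 11841)×3200
The z_c×3200 term appears on both sides and cancels. Collect the known terms of each column as K = Σ(ρt)_known − 3200 × (depth of known layers): K_1 = 0 − 3200×0 = 0; K_2 = 26207940 − 3200×(849.4 + 11841) = −14401340.
Balance: K_1 − x×(3200 − 2760) = K_2, so x = (K_1 − K_2)/(3200 − 2760) = 14401300/440 = 32700 m.

32700 m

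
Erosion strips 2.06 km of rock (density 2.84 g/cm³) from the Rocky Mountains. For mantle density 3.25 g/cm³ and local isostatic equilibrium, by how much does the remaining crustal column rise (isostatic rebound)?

1.8 km

Unloading: uplift u = e ρ_c/ρ_m = 2.06 km × 2.84/3.25 = 1.8 km.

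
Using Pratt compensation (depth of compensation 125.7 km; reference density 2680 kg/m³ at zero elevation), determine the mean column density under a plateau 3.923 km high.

2600 kg/m³

Pratt balance: ρ_ref D = ρ (D + h).
ρ = ρ_ref D/(D + h) = 2680 × 125.7 km/(125.7 km + 3.923 km) = 2600 kg/m³.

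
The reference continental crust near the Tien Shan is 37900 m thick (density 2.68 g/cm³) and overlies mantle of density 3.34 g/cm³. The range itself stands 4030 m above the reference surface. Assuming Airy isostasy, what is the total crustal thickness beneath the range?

58300 m

Root depth r = h ρ_c / (ρ_m − ρ_c) = 4030 m × 2.68 / 0.66 = 16360 m.
Total thickness = T + h + r = 37900 m + 4030 m + 16360 m = 58300 m.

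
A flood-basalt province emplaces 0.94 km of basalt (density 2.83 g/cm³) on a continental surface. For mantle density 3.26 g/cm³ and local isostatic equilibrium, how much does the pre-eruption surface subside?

Subaerial loading: s = t ρ_load / ρ_m.
s = 0.94 km × 2.83/3.26 = 0.816 km.

0.816 km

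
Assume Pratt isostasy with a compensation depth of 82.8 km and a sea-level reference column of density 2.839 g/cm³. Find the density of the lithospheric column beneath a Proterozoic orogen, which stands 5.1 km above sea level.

Pratt balance: ρ_ref D = ρ (D + h).
ρ = ρ_ref D/(D + h) = 2.839 × 82.8 km/(82.8 km + 5.1 km) = 2.67 g/cm³.

2.67 g/cm³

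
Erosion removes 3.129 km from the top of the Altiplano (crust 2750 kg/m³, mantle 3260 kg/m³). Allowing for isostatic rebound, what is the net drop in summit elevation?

0.49 km

Rebound u = e ρ_c/ρ_m = 3.129 km × 2750/3260 = 2.639 km.
Net surface drop = e − u = 3.129 km − 2.639 km = e (ρ_m − ρ_c)/ρ_m = 0.49 km.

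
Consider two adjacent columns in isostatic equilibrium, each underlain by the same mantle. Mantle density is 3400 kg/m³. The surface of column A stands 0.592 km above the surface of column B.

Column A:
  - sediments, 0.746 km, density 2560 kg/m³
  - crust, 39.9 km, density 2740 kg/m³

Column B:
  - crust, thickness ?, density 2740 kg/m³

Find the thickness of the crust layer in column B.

37.8 km

Take the compensation level at the base of the deeper column (depth z_c below the surface of column A) and equate Σ ρ_i t_i down to z_c; mantle fills any gap and the z_c terms cancel.
Column A: 0.746×2560 + 39.9×2740 + (z_c − 40.646)×3400
Column B: 0.592×0 + x×2740 + (z_c − 0.592 − 0 − x)×3400
The z_c×3400 term appears on both sides and cancels. Collect the known terms of each column as K = Σ(ρt)_known − 3400 × (depth of known layers): K_A = 111235.76 − 3400×40.646 = −26960.64; K_B = 0 − 3400×(0.592 + 0) = −2012.8.
Balance: K_A = K_B − x×(3400 − 2740), so x = (K_B − K_A)/(3400 − 2740) = 24947.8/660 = 37.8 km.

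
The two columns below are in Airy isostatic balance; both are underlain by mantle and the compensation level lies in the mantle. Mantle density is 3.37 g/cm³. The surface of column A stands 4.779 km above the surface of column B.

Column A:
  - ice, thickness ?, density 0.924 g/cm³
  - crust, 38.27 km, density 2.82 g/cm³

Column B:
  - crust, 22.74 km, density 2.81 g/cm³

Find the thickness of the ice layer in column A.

3.19 km

Take the compensation level at the base of the deeper column (depth z_c below the surface of column A) and equate Σ ρ_i t_i down to z_c; mantle fills any gap and the z_c terms cancel.
Column A: x×0.924 + 38.27×2.82 + (z_c − 38.27 − x)×3.37
Column B: 4.779×0 + 22.74×2.81 + (z_c − 4.779 − 22.74)×3.37
The z_c×3.37 term appears on both sides and cancels. Collect the known terms of each column as K = Σ(ρt)_known − 3.37 × (depth of known layers): K_A = 107.9214 − 3.37×38.27 = −21.0485; K_B = 63.8994 − 3.37×(4.779 + 22.74) = −28.83963.
Balance: K_A − x×(3.37 − 0.924) = K_B, so x = (K_A − K_B)/(3.37 − 0.924) = 7.79113/2.446 = 3.19 km.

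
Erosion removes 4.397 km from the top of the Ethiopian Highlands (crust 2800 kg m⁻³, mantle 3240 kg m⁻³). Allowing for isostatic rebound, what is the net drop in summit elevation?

Rebound u = e ρ_c/ρ_m = 4.397 km × 2800/3240 = 3.8 km.
Net surface drop = e − u = 4.397 km − 3.8 km = e (ρ_m − ρ_c)/ρ_m = 0.597 km.

0.597 km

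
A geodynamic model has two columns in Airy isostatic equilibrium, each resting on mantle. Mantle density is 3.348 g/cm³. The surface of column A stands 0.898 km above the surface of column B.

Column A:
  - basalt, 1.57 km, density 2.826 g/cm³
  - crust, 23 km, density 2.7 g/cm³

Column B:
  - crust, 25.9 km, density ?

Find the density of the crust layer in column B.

Take the compensation level at the base of the deeper column (depth z_c below the surface of column A) and equate Σ ρ_i t_i down to z_c; mantle fills any gap and the z_c terms cancel.
Column A: 1.57×2.826 + 23×2.7 + (z_c − 24.57)×3.348
Column B: 0.898×0 + 25.9×ρ + (z_c − 0.898 − 25.9)×3.348
The z_c×3.348 term appears on both sides and cancels. Collect the known terms of each column as K = Σ(ρt)_known − 3.348 × (depth of known layers): K_A = 66.53682 − 3.348×24.57 = −15.72354; K_B = 0 − 3.348×(0.898 + 25.9) = −89.719704.
Balance: K_A = K_B + 25.9×ρ, so ρ = (K_A − K_B)/25.9 = 73.9962/25.9 = 2.86 g/cm³.

2.86 g/cm³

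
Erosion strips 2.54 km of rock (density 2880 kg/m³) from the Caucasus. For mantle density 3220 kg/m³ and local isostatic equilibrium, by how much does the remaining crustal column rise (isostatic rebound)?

Unloading: uplift u = e ρ_c/ρ_m = 2.54 km × 2880/3220 = 2.27 km.

2.27 km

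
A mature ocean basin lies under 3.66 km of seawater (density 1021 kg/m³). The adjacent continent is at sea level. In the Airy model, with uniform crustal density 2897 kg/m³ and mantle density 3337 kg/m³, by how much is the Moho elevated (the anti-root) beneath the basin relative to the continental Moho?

15.6 km

Isostatic balance requires: replacing crust with seawater at the top is compensated by replacing crust with mantle at the base: d (ρ_c − ρ_w) = a (ρ_m − ρ_c).
a = d (ρ_c − ρ_w)/(ρ_m − ρ_c) = 3.66 km × 1876/440 = 15.6 km.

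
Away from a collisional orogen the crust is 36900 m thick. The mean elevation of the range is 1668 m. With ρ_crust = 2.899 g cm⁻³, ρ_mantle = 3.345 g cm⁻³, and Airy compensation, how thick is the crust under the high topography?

49400 m

Root depth r = h ρ_c / (ρ_m − ρ_c) = 1668 m × 2.899 / 0.446 = 10840 m.
Total thickness = T + h + r = 36900 m + 1668 m + 10840 m = 49400 m.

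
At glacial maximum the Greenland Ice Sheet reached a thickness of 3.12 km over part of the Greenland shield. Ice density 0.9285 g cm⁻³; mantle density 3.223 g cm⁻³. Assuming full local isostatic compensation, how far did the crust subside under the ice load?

0.899 km

Equating mass per unit area of the two columns: the ice load ρ_ice t is balanced by mantle displaced below, ρ_m s.
s = t ρ_ice / ρ_m = 3.12 km × 0.9285/3.223 = 0.899 km.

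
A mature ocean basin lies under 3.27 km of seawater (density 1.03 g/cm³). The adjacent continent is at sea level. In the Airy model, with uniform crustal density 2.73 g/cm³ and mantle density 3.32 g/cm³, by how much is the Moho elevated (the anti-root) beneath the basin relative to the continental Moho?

Balancing pressure at the compensation depth: replacing crust with seawater at the top is compensated by replacing crust with mantle at the base: d (ρ_c − ρ_w) = a (ρ_m − ρ_c).
a = d (ρ_c − ρ_w)/(ρ_m − ρ_c) = 3.27 km × 1.7/0.59 = 9.42 km.

9.42 km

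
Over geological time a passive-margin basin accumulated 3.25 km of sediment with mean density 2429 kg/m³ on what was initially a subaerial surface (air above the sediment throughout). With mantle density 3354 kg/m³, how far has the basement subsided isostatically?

2.35 km

Subaerial load: s = t ρ_sed / ρ_m = 3.25 km × 2429/3354 = 2.35 km.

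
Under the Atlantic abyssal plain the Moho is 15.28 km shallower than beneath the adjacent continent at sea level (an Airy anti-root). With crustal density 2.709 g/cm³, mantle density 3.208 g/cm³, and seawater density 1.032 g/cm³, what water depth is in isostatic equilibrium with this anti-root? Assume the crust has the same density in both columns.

Replacing a thickness d of crust by seawater at the top must be balanced by replacing crust with mantle at the base: d (ρ_c − ρ_w) = a (ρ_m − ρ_c).
d = a (ρ_m − ρ_c)/(ρ_c − ρ_w) = 15.28 km × 0.499/1.677 = 4.55 km.

4.55 km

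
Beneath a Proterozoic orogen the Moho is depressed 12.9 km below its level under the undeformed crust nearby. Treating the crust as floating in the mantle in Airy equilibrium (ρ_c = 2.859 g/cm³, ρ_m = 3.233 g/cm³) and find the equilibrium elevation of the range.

1.69 km

In Airy isostatic equilibrium: ρ_c h = (ρ_m − ρ_c) r.
h = r (ρ_m − ρ_c) / ρ_c = 12.9 km × (3.233 − 2.859) / 2.859 = 1.69 km.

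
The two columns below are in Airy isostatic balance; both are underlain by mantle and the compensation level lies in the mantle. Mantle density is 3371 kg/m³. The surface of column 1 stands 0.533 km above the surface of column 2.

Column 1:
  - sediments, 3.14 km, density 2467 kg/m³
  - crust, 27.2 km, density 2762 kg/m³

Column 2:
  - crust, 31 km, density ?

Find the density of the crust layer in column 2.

Take the compensation level at the base of the deeper column (depth z_c below the surface of column 1) and equate Σ ρ_i t_i down to z_c; mantle fills any gap and the z_c terms cancel.
Column 1: 3.14×2467 + 27.2×2762 + (z_c − 30.34)×3371
Column 2: 0.533×0 + 31×ρ + (z_c − 0.533 − 31)×3371
The z_c×3371 term appears on both sides and cancels. Collect the known terms of each column as K = Σ(ρt)_known − 3371 × (depth of known layers): K_1 = 82872.78 − 3371×30.34 = −19403.36; K_2 = 0 − 3371×(0.533 + 31) = −106297.743.
Balance: K_1 = K_2 + 31×ρ, so ρ = (K_1 − K_2)/31 = 86894.4/31 = 2800 kg/m³.

2800 kg/m³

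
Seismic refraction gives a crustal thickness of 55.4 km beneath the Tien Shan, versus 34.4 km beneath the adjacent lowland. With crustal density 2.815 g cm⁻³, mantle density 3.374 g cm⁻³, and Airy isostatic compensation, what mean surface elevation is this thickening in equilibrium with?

Excess crust Δ = 55.4 km − 34.4 km = 21 km, split between elevation h and root r with h + r = Δ.
Airy balance ρ_c h = (ρ_m − ρ_c) r gives r = h ρ_c/(ρ_m − ρ_c), so h (1 + ρ_c/(ρ_m − ρ_c)) = Δ, i.e. h = Δ (ρ_m − ρ_c)/ρ_m.
h = 21 km × 0.559/3.374 = 3.48 km.

3.48 km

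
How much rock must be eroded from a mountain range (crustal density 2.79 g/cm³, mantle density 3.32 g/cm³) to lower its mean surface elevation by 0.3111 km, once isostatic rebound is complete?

1.95 km

Net drop Δ = e − u = e − e ρ_c/ρ_m = e (ρ_m − ρ_c)/ρ_m.
e = Δ ρ_m/(ρ_m − ρ_c) = 0.3111 km × 3.32/0.53 = 1.95 km.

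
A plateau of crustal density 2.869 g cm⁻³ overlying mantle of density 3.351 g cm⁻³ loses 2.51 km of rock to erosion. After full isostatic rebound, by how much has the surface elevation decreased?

0.361 km

Rebound u = e ρ_c/ρ_m = 2.51 km × 2.869/3.351 = 2.149 km.
Net surface drop = e − u = 2.51 km − 2.149 km = e (ρ_m − ρ_c)/ρ_m = 0.361 km.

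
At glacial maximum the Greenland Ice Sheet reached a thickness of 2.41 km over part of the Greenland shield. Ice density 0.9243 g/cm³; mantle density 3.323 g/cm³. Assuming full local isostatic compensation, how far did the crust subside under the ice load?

0.67 km

For local isostatic compensation: the ice load ρ_ice t is balanced by mantle displaced below, ρ_m s.
s = t ρ_ice / ρ_m = 2.41 km × 0.9243/3.323 = 0.67 km.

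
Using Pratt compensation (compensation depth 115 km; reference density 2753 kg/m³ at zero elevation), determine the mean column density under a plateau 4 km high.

2660 kg/m³

Pratt balance: ρ_ref D = ρ (D + h).
ρ = ρ_ref D/(D + h) = 2753 × 115 km/(115 km + 4 km) = 2660 kg/m³.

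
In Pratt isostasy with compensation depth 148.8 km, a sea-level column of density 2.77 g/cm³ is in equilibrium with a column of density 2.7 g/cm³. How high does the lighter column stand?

ρ_ref D = ρ (D + h) → h = D (ρ_ref − ρ)/ρ.
h = 148.8 km × (2.77 − 2.7)/2.7 = 3.86 km.

3.86 km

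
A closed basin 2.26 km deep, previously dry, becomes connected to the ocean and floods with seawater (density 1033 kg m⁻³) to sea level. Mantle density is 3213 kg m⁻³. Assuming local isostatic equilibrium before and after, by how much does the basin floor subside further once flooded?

After flooding the water column is d + s deep. Its weight must equal the weight of mantle displaced by the extra subsidence s: (d + s) ρ_w = s ρ_m.
s = d ρ_w / (ρ_m − ρ_w) = 2.26 km × 1033/(3213 − 1033) = 1.07 km.

1.07 km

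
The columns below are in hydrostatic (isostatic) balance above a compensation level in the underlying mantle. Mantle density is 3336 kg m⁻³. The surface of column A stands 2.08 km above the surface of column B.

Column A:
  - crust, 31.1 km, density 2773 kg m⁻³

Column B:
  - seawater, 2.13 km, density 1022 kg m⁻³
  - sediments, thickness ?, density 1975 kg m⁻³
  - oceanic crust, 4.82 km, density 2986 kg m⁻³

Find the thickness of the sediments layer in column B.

2.91 km

Take the compensation level at the base of the deeper column (depth z_c below the surface of column A) and equate Σ ρ_i t_i down to z_c; mantle fills any gap and the z_c terms cancel.
Column A: 31.1×2773 + (z_c − 31.1)×3336
Column B: 2.08×0 + 2.13×1022 + x×1975 + 4.82×2986 + (z_c − 2.08 − 6.95 − x)×3336
The z_c×3336 term appears on both sides and cancels. Collect the known terms of each column as K = Σ(ρt)_known − 3336 × (depth of known layers): K_A = 86240.3 − 3336×31.1 = −17509.3; K_B = 16569.38 − 3336×(2.08 + 6.95) = −13554.7.
Balance: K_A = K_B − x×(3336 − 1975), so x = (K_B − K_A)/(3336 − 1975) = 3954.6/1361 = 2.91 km.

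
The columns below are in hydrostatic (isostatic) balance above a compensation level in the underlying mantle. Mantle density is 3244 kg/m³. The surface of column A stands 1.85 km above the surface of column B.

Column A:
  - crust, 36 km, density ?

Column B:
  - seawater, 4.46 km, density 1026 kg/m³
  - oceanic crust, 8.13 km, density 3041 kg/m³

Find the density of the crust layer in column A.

Take the compensation level at the base of the deeper column (depth z_c below the surface of column A) and equate Σ ρ_i t_i down to z_c; mantle fills any gap and the z_c terms cancel.
Column A: 36×ρ + (z_c − 36)×3244
Column B: 1.85×0 + 4.46×1026 + 8.13×3041 + (z_c − 1.85 − 12.59)×3244
The z_c×3244 term appears on both sides and cancels. Collect the known terms of each column as K = Σ(ρt)_known − 3244 × (depth of known layers): K_A = 0 − 3244×36 = −116784; K_B = 29299.29 − 3244×(1.85 + 12.59) = −17544.07.
Balance: K_A + 36×ρ = K_B, so ρ = (K_B − K_A)/36 = 99239.9/36 = 2760 kg/m³.

2760 kg/m³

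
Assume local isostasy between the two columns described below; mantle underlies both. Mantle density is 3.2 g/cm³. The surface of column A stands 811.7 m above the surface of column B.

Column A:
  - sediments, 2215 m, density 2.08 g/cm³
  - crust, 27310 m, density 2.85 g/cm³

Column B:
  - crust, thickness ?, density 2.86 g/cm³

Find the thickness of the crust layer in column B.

Take the compensation level at the base of the deeper column (depth z_c below the surface of column A) and equate Σ ρ_i t_i down to z_c; mantle fills any gap and the z_c terms cancel.
Column A: 2215×2.08 + 27310×2.85 + (z_c − 29525)×3.2
Column B: 811.7×0 + x×2.86 + (z_c − 811.7 − 0 − x)×3.2
The z_c×3.2 term appears on both sides and cancels. Collect the known terms of each column as K = Σ(ρt)_known − 3.2 × (depth of known layers): K_A = 82440.7 − 3.2×29525 = −12039.3; K_B = 0 − 3.2×(811.7 + 0) = −2597.44.
Balance: K_A = K_B − x×(3.2 − 2.86), so x = (K_B − K_A)/(3.2 − 2.86) = 9441.86/0.34 = 27800 m.

27800 m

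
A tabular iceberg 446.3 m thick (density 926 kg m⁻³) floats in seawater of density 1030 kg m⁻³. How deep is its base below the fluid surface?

401 m

Draft d = t ρ_obj/ρ_fluid = 446.3 m × 926/1030 = 401 m.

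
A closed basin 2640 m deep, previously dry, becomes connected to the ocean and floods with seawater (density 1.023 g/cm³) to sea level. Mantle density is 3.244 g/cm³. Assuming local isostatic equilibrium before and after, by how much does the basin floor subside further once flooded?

1220 m

After flooding the water column is d + s deep. Its weight must equal the weight of mantle displaced by the extra subsidence s: (d + s) ρ_w = s ρ_m.
s = d ρ_w / (ρ_m − ρ_w) = 2640 m × 1.023/(3.244 − 1.023) = 1220 m.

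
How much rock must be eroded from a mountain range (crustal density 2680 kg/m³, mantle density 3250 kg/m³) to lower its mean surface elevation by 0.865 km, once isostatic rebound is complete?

Net drop Δ = e − u = e − e ρ_c/ρ_m = e (ρ_m − ρ_c)/ρ_m.
e = Δ ρ_m/(ρ_m − ρ_c) = 0.865 km × 3250/570 = 4.93 km.

4.93 km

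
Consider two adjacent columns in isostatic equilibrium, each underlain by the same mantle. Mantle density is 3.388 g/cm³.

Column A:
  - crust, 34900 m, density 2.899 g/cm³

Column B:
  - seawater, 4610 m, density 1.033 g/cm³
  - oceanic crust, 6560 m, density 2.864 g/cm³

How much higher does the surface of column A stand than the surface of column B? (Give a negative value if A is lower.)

For any compensation level in the mantle, the mantle terms cancel and isostasy reduces to e = (Σt_A − Σt_B) − (Σ(ρt)_A − Σ(ρt)_B) / ρ_m.
Σt_A = 34900 m; Σt_B = 11170 m; Σ(ρt)_A = 101175.1; Σ(ρt)_B = 23549.97 (in m·g/cm³).
e = (34900 − 11170) − (101175.1 − 23549.97) / 3.388 = 818 m.

818 m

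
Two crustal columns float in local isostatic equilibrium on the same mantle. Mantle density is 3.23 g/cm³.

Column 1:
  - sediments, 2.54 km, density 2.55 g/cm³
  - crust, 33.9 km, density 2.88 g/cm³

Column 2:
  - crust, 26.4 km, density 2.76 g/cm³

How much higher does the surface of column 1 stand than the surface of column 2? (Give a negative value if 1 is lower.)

0.367 km

For any compensation level in the mantle, the mantle terms cancel and isostasy reduces to e = (Σt_1 − Σt_2) − (Σ(ρt)_1 − Σ(ρt)_2) / ρ_m.
Σt_1 = 36.44 km; Σt_2 = 26.4 km; Σ(ρt)_1 = 104.109; Σ(ρt)_2 = 72.864 (in km·g/cm³).
e = (36.44 − 26.4) − (104.109 − 72.864) / 3.23 = 0.367 km.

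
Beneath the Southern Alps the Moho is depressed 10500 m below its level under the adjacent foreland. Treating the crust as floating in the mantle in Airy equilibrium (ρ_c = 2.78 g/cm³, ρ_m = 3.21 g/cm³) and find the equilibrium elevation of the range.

1620 m

Balancing pressure at the compensation depth: ρ_c h = (ρ_m − ρ_c) r.
h = r (ρ_m − ρ_c) / ρ_c = 10500 m × (3.21 − 2.78) / 2.78 = 1620 m.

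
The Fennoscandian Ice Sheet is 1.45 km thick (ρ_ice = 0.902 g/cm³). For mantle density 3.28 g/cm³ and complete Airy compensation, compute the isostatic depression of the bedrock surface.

0.399 km

Equating mass per unit area of the two columns: the ice load ρ_ice t is balanced by mantle displaced below, ρ_m s.
s = t ρ_ice / ρ_m = 1.45 km × 0.902/3.28 = 0.399 km.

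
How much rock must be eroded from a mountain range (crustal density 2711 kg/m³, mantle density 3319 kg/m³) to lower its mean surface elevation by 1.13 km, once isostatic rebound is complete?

6.17 km

Net drop Δ = e − u = e − e ρ_c/ρ_m = e (ρ_m − ρ_c)/ρ_m.
e = Δ ρ_m/(ρ_m − ρ_c) = 1.13 km × 3319/608 = 6.17 km.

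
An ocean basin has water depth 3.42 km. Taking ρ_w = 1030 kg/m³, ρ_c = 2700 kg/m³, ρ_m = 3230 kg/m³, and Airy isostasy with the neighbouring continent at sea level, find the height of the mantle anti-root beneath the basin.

10.8 km

In Airy isostatic equilibrium: replacing crust with seawater at the top is compensated by replacing crust with mantle at the base: d (ρ_c − ρ_w) = a (ρ_m − ρ_c).
a = d (ρ_c − ρ_w)/(ρ_m − ρ_c) = 3.42 km × 1670/530 = 10.8 km.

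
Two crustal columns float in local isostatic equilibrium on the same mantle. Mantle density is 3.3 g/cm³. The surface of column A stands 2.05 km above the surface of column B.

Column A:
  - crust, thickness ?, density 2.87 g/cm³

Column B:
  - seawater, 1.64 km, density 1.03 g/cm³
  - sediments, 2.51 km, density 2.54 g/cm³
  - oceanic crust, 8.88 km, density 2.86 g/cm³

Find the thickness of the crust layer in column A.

37.9 km

Take the compensation level at the base of the deeper column (depth z_c below the surface of column A) and equate Σ ρ_i t_i down to z_c; mantle fills any gap and the z_c terms cancel.
Column A: x×2.87 + (z_c − 0 − x)×3.3
Column B: 2.05×0 + 1.64×1.03 + 2.51×2.54 + 8.88×2.86 + (z_c − 2.05 − 13.03)×3.3
The z_c×3.3 term appears on both sides and cancels. Collect the known terms of each column as K = Σ(ρt)_known − 3.3 × (depth of known layers): K_A = 0 − 3.3×0 = 0; K_B = 33.4614 − 3.3×(2.05 + 13.03) = −16.3026.
Balance: K_A − x×(3.3 − 2.87) = K_B, so x = (K_A − K_B)/(3.3 − 2.87) = 16.3026/0.43 = 37.9 km.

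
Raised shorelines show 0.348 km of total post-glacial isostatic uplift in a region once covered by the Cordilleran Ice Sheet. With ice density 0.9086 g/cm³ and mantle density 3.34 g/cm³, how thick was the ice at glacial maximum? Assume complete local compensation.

u = t ρ_ice/ρ_m → t = u ρ_m/ρ_ice = 0.348 km × 3.34/0.9086 = 1.28 km.

1.28 km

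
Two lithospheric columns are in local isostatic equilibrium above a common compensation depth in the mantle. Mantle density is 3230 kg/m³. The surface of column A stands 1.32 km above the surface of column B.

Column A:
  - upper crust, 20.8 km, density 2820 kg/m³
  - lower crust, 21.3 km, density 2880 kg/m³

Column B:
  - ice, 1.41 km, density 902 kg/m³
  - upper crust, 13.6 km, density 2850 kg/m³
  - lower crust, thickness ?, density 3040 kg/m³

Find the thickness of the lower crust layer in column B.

17.2 km

Take the compensation level at the base of the deeper column (depth z_c below the surface of column A) and equate Σ ρ_i t_i down to z_c; mantle fills any gap and the z_c terms cancel.
Column A: 20.8×2820 + 21.3×2880 + (z_c − 42.1)×3230
Column B: 1.32×0 + 1.41×902 + 13.6×2850 + x×3040 + (z_c − 1.32 − 15.01 − x)×3230
The z_c×3230 term appears on both sides and cancels. Collect the known terms of each column as K = Σ(ρt)_known − 3230 × (depth of known layers): K_A = 120000 − 3230×42.1 = −15983; K_B = 40031.82 − 3230×(1.32 + 15.01) = −12714.08.
Balance: K_A = K_B − x×(3230 − 3040), so x = (K_B − K_A)/(3230 − 3040) = 3268.92/190 = 17.2 km.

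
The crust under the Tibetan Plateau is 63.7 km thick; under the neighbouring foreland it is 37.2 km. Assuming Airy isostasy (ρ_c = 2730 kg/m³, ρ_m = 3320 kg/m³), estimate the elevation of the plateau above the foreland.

4.71 km

Excess crust Δ = 63.7 km − 37.2 km = 26.5 km, split between elevation h and root r with h + r = Δ.
Airy balance ρ_c h = (ρ_m − ρ_c) r gives r = h ρ_c/(ρ_m − ρ_c), so h (1 + ρ_c/(ρ_m − ρ_c)) = Δ, i.e. h = Δ (ρ_m − ρ_c)/ρ_m.
h = 26.5 km × 590/3320 = 4.71 km.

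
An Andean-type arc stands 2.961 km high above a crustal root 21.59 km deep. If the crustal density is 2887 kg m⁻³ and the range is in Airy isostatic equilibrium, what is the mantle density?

3280 kg m⁻³

Airy balance: ρ_c h = (ρ_m − ρ_c) r → ρ_m = ρ_c (1 + h/r).
ρ_m = 2887 × (1 + 2.961 km/21.59 km) = 3280 kg m⁻³.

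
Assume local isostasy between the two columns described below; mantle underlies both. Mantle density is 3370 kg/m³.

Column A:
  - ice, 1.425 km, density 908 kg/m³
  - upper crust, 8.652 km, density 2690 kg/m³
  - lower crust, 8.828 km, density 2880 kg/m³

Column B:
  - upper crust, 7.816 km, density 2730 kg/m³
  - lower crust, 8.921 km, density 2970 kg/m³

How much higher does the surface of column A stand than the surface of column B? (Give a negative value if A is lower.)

1.53 km

For any compensation level in the mantle, the mantle terms cancel and isostasy reduces to e = (Σt_A − Σt_B) − (Σ(ρt)_A − Σ(ρt)_B) / ρ_m.
Σt_A = 18.905 km; Σt_B = 16.737 km; Σ(ρt)_A = 49992.42; Σ(ρt)_B = 47833.05 (in km·kg/m³).
e = (18.905 − 16.737) − (49992.42 − 47833.05) / 3370 = 1.53 km.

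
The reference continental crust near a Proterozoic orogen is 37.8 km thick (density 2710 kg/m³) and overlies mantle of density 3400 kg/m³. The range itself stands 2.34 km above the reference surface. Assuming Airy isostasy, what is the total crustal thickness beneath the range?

49.3 km

Root depth r = h ρ_c / (ρ_m − ρ_c) = 2.34 km × 2710 / 690 = 9.19 km.
Total thickness = T + h + r = 37.8 km + 2.34 km + 9.19 km = 49.3 km.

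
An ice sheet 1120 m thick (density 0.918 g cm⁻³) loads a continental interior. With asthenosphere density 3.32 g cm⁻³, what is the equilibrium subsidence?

310 m

Isostatic balance requires: the ice load ρ_ice t is balanced by mantle displaced below, ρ_m s.
s = t ρ_ice / ρ_m = 1120 m × 0.918/3.32 = 310 m.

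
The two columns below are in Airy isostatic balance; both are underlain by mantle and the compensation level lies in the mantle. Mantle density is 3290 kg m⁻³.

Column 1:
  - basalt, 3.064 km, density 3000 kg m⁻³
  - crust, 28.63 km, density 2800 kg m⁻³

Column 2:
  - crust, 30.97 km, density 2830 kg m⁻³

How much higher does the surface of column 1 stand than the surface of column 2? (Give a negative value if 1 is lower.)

0.204 km

For any compensation level in the mantle, the mantle terms cancel and isostasy reduces to e = (Σt_1 − Σt_2) − (Σ(ρt)_1 − Σ(ρt)_2) / ρ_m.
Σt_1 = 31.694 km; Σt_2 = 30.97 km; Σ(ρt)_1 = 89356; Σ(ρt)_2 = 87645.1 (in km·kg m⁻³).
e = (31.694 − 30.97) − (89356 − 87645.1) / 3290 = 0.204 km.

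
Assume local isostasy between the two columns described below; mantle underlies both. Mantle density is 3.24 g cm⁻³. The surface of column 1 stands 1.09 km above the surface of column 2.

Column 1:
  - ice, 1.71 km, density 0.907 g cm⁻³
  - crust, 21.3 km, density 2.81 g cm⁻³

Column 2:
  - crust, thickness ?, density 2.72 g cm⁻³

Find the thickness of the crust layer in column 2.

18.5 km

Take the compensation level at the base of the deeper column (depth z_c below the surface of column 1) and equate Σ ρ_i t_i down to z_c; mantle fills any gap and the z_c terms cancel.
Column 1: 1.71×0.907 + 21.3×2.81 + (z_c − 23.01)×3.24
Column 2: 1.09×0 + x×2.72 + (z_c − 1.09 − 0 − x)×3.24
The z_c×3.24 term appears on both sides and cancels. Collect the known terms of each column as K = Σ(ρt)_known − 3.24 × (depth of known layers): K_1 = 61.40397 − 3.24×23.01 = −13.14843; K_2 = 0 − 3.24×(1.09 + 0) = −3.5316.
Balance: K_1 = K_2 − x×(3.24 − 2.72), so x = (K_2 − K_1)/(3.24 − 2.72) = 9.61683/0.52 = 18.5 km.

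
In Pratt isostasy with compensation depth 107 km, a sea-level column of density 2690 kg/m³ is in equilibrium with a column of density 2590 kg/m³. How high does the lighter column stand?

4.13 km

ρ_ref D = ρ (D + h) → h = D (ρ_ref − ρ)/ρ.
h = 107 km × (2690 − 2590)/2590 = 4.13 km.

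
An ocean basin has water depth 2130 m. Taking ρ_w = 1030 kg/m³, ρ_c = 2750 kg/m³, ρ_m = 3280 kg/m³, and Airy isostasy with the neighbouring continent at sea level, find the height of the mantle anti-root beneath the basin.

Isostatic balance requires: replacing crust with seawater at the top is compensated by replacing crust with mantle at the base: d (ρ_c − ρ_w) = a (ρ_m − ρ_c).
a = d (ρ_c − ρ_w)/(ρ_m − ρ_c) = 2130 m × 1720/530 = 6910 m.

6910 m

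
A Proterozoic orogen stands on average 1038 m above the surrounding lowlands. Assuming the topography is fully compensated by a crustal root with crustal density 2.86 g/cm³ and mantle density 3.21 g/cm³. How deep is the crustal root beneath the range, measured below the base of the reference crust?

8480 m

Isostatic balance requires: the weight of the topography is balanced by the buoyancy of the root, ρ_c h = (ρ_m − ρ_c) r.
r = h · ρ_c / (ρ_m − ρ_c) = 1038 m × 2.86 / (3.21 − 2.86) = 8480 m.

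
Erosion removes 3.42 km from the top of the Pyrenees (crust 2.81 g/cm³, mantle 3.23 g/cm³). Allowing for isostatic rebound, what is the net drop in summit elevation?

0.445 km

Rebound u = e ρ_c/ρ_m = 3.42 km × 2.81/3.23 = 2.975 km.
Net surface drop = e − u = 3.42 km − 2.975 km = e (ρ_m − ρ_c)/ρ_m = 0.445 km.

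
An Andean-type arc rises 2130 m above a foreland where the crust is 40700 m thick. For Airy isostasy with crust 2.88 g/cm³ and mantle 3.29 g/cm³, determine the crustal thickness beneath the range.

57800 m

Root depth r = h ρ_c / (ρ_m − ρ_c) = 2130 m × 2.88 / 0.41 = 14960 m.
Total thickness = T + h + r = 40700 m + 2130 m + 14960 m = 57800 m.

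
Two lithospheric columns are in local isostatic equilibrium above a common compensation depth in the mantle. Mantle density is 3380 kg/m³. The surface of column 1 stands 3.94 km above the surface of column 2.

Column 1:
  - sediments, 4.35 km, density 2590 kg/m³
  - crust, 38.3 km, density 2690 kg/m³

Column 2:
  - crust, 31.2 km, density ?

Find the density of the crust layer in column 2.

2850 kg/m³

Take the compensation level at the base of the deeper column (depth z_c below the surface of column 1) and equate Σ ρ_i t_i down to z_c; mantle fills any gap and the z_c terms cancel.
Column 1: 4.35×2590 + 38.3×2690 + (z_c − 42.65)×3380
Column 2: 3.94×0 + 31.2×ρ + (z_c − 3.94 − 31.2)×3380
The z_c×3380 term appears on both sides and cancels. Collect the known terms of each column as K = Σ(ρt)_known − 3380 × (depth of known layers): K_1 = 114293.5 − 3380×42.65 = −29863.5; K_2 = 0 − 3380×(3.94 + 31.2) = −118773.2.
Balance: K_1 = K_2 + 31.2×ρ, so ρ = (K_1 − K_2)/31.2 = 88909.7/31.2 = 2850 kg/m³.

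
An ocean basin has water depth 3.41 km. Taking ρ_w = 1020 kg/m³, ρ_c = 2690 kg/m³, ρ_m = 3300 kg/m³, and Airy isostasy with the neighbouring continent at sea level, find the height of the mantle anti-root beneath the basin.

By Archimedes' principle applied to the lithosphere: replacing crust with seawater at the top is compensated by replacing crust with mantle at the base: d (ρ_c − ρ_w) = a (ρ_m − ρ_c).
a = d (ρ_c − ρ_w)/(ρ_m − ρ_c) = 3.41 km × 1670/610 = 9.34 km.

9.34 km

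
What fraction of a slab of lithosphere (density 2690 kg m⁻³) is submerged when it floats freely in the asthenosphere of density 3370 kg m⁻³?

0.798

Submerged fraction = ρ_obj/ρ_fluid = 2690/3370 = 0.798.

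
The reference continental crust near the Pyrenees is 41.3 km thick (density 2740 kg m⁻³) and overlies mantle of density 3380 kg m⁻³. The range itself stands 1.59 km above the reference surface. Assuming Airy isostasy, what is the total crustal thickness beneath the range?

49.7 km

Root depth r = h ρ_c / (ρ_m − ρ_c) = 1.59 km × 2740 / 640 = 6.807 km.
Total thickness = T + h + r = 41.3 km + 1.59 km + 6.807 km = 49.7 km.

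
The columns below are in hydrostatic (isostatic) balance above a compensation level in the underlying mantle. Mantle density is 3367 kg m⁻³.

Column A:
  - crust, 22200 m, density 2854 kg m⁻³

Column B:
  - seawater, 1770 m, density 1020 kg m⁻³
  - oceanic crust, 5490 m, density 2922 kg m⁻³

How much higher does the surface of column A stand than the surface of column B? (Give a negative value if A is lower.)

1420 m

For any compensation level in the mantle, the mantle terms cancel and isostasy reduces to e = (Σt_A − Σt_B) − (Σ(ρt)_A − Σ(ρt)_B) / ρ_m.
Σt_A = 22200 m; Σt_B = 7260 m; Σ(ρt)_A = 63358800; Σ(ρt)_B = 17847180 (in m·kg m⁻³).
e = (22200 − 7260) − (63358800 − 17847180) / 3367 = 1420 m.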